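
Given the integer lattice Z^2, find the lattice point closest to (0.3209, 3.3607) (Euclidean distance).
(0, 3)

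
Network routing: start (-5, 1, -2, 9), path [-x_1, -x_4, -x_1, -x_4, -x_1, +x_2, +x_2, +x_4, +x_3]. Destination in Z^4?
(-8, 3, -1, 8)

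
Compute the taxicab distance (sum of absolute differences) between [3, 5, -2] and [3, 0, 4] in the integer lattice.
11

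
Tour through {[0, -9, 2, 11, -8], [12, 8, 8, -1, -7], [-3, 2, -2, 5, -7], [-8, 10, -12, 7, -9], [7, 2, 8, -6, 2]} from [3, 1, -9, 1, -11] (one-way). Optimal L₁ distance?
156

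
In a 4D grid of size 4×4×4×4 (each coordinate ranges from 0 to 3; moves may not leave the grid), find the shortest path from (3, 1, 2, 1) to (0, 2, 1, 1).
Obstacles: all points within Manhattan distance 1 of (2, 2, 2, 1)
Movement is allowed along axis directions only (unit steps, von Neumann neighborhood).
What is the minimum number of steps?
5
(one shortest path: (3, 1, 2, 1) → (3, 1, 1, 1) → (2, 1, 1, 1) → (1, 1, 1, 1) → (0, 1, 1, 1) → (0, 2, 1, 1))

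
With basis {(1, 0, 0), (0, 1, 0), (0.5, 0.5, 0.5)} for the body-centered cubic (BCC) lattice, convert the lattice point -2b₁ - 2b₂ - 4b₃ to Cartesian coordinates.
(-4, -4, -2)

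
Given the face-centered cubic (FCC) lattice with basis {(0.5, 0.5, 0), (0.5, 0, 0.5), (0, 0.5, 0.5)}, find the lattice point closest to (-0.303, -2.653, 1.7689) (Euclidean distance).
(-0.5, -2.5, 2)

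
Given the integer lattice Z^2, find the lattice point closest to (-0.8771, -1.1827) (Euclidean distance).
(-1, -1)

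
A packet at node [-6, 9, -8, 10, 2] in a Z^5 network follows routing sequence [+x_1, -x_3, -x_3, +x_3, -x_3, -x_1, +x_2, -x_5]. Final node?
(-6, 10, -10, 10, 1)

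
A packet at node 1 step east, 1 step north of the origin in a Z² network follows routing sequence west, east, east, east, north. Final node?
(3, 2)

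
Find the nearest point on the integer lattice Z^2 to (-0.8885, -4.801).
(-1, -5)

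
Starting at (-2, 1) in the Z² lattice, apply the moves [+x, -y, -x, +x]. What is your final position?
(-1, 0)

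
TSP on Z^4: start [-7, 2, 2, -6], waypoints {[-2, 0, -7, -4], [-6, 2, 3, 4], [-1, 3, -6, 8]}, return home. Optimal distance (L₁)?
66
(one optimal route: (-7, 2, 2, -6) → (-2, 0, -7, -4) → (-1, 3, -6, 8) → (-6, 2, 3, 4) → (-7, 2, 2, -6))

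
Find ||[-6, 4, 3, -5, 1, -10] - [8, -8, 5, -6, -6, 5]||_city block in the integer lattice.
51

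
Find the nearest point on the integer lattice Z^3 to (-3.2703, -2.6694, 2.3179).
(-3, -3, 2)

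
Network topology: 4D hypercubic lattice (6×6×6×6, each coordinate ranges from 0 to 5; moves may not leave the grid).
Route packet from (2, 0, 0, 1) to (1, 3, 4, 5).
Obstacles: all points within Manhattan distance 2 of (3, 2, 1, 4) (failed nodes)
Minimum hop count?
12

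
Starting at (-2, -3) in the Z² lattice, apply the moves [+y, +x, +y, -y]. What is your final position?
(-1, -2)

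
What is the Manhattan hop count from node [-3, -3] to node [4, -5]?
9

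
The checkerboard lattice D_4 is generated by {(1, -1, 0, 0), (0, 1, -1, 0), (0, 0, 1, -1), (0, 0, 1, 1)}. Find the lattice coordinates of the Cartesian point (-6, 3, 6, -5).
-6b₁ - 3b₂ + 4b₃ - b₄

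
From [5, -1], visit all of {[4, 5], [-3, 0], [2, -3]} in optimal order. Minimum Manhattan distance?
25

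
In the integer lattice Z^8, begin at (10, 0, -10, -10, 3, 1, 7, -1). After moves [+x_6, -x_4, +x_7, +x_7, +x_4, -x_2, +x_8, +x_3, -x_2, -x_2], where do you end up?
(10, -3, -9, -10, 3, 2, 9, 0)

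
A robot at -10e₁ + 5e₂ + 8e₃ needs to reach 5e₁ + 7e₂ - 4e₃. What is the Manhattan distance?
29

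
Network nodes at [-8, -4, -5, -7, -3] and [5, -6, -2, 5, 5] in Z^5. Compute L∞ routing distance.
13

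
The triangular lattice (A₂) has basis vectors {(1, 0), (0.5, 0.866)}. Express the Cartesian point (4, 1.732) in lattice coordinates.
3b₁ + 2b₂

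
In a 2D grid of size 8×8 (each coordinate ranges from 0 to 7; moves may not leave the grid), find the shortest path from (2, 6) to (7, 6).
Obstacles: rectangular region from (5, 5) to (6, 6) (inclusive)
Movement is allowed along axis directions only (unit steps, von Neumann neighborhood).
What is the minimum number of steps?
7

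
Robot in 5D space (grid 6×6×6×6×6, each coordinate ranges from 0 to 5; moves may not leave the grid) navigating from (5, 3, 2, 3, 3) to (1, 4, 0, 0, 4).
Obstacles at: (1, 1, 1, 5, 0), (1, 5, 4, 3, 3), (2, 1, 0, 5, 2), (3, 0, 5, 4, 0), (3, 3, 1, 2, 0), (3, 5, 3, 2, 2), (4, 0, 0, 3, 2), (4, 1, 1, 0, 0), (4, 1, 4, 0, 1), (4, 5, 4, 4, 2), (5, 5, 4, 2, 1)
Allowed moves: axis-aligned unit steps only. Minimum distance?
11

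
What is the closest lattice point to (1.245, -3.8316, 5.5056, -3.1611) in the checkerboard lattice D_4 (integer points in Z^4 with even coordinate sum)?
(1, -4, 6, -3)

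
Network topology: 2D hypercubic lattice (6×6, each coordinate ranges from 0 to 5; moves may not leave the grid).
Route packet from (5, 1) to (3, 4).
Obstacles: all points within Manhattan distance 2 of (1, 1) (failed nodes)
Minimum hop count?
5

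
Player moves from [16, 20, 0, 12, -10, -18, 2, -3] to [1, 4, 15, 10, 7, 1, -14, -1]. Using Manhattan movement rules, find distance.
102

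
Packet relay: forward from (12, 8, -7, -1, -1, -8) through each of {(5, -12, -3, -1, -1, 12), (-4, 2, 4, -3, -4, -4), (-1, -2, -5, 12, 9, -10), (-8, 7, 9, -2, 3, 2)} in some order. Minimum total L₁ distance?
187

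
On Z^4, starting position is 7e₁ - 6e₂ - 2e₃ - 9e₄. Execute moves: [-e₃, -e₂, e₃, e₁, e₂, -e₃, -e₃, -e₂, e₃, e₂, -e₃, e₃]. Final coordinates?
(8, -6, -3, -9)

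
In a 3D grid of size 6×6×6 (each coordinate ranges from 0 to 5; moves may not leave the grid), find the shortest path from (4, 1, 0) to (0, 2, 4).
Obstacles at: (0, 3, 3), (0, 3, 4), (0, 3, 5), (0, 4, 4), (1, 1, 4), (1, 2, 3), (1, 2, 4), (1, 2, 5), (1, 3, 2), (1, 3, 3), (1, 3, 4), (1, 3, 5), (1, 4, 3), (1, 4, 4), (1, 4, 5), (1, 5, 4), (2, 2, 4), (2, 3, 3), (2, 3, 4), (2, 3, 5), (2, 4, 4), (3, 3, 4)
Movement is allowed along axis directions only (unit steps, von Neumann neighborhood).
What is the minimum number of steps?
9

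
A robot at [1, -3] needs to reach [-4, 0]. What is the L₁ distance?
8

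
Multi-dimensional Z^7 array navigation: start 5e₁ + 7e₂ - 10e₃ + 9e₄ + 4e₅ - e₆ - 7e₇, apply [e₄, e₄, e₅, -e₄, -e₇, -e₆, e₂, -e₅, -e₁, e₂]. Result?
(4, 9, -10, 10, 4, -2, -8)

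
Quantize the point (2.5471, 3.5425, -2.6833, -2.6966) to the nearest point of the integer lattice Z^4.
(3, 4, -3, -3)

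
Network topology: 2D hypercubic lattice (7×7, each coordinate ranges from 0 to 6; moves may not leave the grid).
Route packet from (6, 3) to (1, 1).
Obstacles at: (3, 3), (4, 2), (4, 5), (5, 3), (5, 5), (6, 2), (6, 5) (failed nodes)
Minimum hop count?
9
(one shortest path: (6, 3) → (6, 4) → (5, 4) → (4, 4) → (3, 4) → (2, 4) → (1, 4) → (1, 3) → (1, 2) → (1, 1))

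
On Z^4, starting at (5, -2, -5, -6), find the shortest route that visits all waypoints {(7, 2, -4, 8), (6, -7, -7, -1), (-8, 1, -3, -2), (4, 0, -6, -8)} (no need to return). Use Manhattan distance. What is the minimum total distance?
72
(one optimal route: (5, -2, -5, -6) → (4, 0, -6, -8) → (6, -7, -7, -1) → (7, 2, -4, 8) → (-8, 1, -3, -2))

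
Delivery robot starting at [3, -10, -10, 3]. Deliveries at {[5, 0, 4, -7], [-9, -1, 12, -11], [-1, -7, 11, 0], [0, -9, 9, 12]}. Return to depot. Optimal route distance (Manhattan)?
138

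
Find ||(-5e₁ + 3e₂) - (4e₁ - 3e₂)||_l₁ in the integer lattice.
15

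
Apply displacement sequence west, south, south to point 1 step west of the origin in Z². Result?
(-2, -2)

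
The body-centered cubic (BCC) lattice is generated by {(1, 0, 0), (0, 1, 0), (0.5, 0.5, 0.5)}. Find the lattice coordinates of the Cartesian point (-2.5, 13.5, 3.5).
-6b₁ + 10b₂ + 7b₃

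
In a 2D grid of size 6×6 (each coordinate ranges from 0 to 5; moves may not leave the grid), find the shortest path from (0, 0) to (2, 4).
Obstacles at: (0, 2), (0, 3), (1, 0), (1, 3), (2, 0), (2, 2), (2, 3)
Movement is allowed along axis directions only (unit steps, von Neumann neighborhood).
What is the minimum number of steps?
8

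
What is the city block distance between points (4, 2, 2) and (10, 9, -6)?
21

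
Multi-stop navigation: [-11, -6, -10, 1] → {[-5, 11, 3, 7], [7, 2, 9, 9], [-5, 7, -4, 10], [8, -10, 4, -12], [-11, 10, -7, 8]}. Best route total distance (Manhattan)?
122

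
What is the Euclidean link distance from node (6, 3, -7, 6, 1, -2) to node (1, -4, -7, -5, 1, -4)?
14.1067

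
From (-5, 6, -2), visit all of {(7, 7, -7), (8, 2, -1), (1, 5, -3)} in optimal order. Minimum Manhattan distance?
32
(one optimal route: (-5, 6, -2) → (1, 5, -3) → (7, 7, -7) → (8, 2, -1))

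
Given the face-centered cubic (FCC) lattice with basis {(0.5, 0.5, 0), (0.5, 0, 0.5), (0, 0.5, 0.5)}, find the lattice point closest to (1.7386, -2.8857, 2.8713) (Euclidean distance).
(2, -3, 3)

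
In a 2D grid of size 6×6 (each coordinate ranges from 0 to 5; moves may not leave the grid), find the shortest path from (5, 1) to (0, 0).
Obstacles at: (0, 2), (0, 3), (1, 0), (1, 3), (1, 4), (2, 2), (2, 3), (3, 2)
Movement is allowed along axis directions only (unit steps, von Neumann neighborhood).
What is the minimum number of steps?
6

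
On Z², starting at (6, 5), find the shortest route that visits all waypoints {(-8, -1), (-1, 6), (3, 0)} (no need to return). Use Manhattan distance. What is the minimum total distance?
30
(one optimal route: (6, 5) → (-1, 6) → (3, 0) → (-8, -1))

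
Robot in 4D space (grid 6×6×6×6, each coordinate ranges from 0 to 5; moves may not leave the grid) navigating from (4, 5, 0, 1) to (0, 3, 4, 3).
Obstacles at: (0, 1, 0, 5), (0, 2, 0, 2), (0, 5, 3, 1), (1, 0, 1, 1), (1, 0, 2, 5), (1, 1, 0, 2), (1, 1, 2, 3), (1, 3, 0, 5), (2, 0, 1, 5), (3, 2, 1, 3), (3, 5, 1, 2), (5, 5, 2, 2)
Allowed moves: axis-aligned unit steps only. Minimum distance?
12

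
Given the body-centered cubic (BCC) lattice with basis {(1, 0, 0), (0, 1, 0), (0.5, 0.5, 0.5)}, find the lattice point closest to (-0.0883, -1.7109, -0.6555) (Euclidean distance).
(0, -2, -1)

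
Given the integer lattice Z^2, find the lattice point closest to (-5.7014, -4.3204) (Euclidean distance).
(-6, -4)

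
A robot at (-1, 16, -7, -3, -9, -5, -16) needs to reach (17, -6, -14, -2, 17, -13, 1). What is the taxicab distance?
99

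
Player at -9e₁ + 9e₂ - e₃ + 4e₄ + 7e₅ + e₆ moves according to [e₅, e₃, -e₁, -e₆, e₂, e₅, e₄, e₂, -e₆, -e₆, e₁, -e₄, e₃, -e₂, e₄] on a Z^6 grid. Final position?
(-9, 10, 1, 5, 9, -2)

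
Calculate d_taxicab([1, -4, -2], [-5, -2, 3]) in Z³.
13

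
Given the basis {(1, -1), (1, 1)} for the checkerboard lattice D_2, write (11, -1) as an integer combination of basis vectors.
6b₁ + 5b₂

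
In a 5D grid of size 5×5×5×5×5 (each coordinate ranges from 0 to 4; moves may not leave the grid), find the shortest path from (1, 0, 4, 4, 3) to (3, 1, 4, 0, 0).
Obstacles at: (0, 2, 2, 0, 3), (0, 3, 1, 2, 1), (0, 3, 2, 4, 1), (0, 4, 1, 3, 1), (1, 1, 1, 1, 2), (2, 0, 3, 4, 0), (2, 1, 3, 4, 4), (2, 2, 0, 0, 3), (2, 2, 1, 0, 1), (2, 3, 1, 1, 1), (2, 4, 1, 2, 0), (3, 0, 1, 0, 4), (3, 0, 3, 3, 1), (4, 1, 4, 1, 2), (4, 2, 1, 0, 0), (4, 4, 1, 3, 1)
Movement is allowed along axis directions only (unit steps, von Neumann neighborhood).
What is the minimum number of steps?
10
(one shortest path: (1, 0, 4, 4, 3) → (2, 0, 4, 4, 3) → (3, 0, 4, 4, 3) → (3, 1, 4, 4, 3) → (3, 1, 4, 3, 3) → (3, 1, 4, 2, 3) → (3, 1, 4, 1, 3) → (3, 1, 4, 0, 3) → (3, 1, 4, 0, 2) → (3, 1, 4, 0, 1) → (3, 1, 4, 0, 0))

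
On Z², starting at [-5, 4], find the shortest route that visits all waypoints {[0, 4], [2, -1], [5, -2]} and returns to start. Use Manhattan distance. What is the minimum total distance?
32
(one optimal route: (-5, 4) → (0, 4) → (2, -1) → (5, -2) → (-5, 4))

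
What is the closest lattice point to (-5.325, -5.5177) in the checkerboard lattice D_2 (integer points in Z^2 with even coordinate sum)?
(-5, -5)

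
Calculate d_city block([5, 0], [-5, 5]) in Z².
15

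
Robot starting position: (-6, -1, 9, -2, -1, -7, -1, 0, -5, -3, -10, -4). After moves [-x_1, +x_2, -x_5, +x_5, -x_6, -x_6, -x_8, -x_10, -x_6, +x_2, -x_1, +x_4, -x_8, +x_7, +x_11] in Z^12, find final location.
(-8, 1, 9, -1, -1, -10, 0, -2, -5, -4, -9, -4)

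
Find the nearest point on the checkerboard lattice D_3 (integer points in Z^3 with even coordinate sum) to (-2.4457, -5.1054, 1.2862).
(-2, -5, 1)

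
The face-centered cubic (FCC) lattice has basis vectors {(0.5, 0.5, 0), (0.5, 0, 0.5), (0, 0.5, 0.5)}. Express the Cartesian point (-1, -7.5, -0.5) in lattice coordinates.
-8b₁ + 6b₂ - 7b₃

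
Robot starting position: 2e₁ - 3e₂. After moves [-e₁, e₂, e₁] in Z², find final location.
(2, -2)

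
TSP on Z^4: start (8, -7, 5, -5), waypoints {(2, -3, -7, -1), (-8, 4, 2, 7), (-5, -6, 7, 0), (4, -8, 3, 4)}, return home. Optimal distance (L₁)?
118
(one optimal route: (8, -7, 5, -5) → (-5, -6, 7, 0) → (-8, 4, 2, 7) → (2, -3, -7, -1) → (4, -8, 3, 4) → (8, -7, 5, -5))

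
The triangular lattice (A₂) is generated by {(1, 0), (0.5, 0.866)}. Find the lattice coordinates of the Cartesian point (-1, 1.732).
-2b₁ + 2b₂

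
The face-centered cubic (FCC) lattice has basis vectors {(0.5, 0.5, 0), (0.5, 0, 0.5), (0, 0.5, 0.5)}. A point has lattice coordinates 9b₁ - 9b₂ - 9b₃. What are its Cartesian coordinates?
(0, 0, -9)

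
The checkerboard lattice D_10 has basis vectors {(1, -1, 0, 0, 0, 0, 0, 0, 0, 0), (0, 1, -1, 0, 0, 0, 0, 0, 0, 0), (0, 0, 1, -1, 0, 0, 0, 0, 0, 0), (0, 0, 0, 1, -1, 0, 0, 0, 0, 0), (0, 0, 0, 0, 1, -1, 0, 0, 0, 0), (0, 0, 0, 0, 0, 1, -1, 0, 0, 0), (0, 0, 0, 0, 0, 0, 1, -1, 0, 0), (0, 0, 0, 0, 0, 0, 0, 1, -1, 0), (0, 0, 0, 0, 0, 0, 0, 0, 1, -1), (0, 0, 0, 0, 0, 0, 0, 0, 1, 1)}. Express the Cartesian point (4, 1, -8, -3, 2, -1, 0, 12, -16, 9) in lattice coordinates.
4b₁ + 5b₂ - 3b₃ - 6b₄ - 4b₅ - 5b₆ - 5b₇ + 7b₈ - 9b₉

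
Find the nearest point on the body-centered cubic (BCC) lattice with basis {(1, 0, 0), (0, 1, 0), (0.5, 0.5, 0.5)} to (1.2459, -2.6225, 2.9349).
(1, -3, 3)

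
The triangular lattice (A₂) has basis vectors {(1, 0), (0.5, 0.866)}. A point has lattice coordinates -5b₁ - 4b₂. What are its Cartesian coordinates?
(-7, -3.464)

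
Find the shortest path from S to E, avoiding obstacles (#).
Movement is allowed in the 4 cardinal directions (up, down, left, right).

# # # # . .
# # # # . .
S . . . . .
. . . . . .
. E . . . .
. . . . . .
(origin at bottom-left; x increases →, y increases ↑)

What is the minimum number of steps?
3
(one shortest path: (0, 3) → (1, 3) → (1, 2) → (1, 1))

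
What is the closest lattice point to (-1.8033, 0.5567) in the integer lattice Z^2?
(-2, 1)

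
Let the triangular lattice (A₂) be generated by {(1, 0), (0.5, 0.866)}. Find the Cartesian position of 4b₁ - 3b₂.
(2.5, -2.598)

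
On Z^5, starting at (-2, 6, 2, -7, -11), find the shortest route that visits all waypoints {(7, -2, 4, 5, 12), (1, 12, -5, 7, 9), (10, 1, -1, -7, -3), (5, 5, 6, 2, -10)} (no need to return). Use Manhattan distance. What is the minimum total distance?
126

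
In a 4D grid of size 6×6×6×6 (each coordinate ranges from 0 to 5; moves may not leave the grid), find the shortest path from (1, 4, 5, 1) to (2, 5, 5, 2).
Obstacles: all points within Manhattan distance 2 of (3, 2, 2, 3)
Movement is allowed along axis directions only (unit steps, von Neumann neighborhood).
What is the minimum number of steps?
3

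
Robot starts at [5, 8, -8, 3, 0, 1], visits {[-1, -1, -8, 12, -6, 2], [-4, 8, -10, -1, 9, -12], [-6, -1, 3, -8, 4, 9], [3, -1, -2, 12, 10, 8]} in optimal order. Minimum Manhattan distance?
161
(one optimal route: (5, 8, -8, 3, 0, 1) → (-1, -1, -8, 12, -6, 2) → (3, -1, -2, 12, 10, 8) → (-6, -1, 3, -8, 4, 9) → (-4, 8, -10, -1, 9, -12))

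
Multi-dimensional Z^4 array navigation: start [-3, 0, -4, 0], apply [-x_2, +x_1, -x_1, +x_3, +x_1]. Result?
(-2, -1, -3, 0)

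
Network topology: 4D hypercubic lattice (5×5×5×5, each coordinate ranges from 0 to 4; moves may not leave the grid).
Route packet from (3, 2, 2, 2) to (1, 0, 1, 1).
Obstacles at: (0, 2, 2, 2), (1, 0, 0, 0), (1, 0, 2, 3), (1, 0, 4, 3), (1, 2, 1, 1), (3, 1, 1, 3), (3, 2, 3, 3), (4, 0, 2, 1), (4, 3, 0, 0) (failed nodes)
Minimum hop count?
6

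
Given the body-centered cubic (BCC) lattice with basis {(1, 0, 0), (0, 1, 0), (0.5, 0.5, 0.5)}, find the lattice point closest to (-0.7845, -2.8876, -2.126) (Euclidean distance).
(-1, -3, -2)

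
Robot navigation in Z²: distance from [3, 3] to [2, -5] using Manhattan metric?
9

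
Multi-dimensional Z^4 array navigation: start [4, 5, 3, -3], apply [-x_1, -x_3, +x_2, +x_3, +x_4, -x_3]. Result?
(3, 6, 2, -2)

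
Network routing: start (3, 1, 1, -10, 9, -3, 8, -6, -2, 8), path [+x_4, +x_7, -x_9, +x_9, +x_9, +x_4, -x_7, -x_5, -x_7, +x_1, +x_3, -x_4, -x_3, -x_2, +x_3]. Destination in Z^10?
(4, 0, 2, -9, 8, -3, 7, -6, -1, 8)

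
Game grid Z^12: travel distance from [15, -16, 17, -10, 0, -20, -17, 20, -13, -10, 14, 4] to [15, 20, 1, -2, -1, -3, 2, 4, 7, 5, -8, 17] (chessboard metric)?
36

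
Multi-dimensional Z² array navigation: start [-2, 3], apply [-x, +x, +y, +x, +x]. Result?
(0, 4)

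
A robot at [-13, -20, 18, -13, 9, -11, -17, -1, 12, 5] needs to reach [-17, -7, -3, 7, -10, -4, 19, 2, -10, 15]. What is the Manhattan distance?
155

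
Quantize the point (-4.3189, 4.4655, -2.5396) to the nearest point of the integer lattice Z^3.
(-4, 4, -3)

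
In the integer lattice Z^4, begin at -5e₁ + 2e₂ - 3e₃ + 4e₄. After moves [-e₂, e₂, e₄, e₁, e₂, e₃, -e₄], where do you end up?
(-4, 3, -2, 4)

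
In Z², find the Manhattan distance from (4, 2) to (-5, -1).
12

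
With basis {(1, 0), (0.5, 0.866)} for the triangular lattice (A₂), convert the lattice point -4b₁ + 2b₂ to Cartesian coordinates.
(-3, 1.732)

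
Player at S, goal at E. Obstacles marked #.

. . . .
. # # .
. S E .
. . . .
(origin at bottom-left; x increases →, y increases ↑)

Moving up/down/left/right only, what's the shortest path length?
1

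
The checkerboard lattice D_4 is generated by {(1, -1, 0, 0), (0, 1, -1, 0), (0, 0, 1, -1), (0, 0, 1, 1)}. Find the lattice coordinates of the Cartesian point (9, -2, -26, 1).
9b₁ + 7b₂ - 10b₃ - 9b₄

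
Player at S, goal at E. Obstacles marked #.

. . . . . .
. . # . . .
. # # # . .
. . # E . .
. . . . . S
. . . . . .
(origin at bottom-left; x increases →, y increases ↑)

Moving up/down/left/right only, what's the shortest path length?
3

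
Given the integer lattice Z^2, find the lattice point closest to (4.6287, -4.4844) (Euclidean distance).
(5, -4)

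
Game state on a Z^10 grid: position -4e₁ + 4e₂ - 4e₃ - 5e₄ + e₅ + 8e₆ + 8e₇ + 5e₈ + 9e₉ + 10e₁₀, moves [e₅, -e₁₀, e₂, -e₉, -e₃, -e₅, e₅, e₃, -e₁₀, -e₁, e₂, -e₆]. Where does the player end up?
(-5, 6, -4, -5, 2, 7, 8, 5, 8, 8)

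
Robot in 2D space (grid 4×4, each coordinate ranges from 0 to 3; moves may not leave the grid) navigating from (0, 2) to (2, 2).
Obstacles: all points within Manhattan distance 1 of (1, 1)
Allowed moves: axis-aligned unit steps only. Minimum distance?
4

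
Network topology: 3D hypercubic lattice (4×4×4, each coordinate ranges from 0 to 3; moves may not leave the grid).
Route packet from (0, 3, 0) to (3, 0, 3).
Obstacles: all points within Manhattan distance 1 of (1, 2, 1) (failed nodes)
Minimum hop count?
9
(one shortest path: (0, 3, 0) → (1, 3, 0) → (2, 3, 0) → (3, 3, 0) → (3, 2, 0) → (3, 1, 0) → (3, 0, 0) → (3, 0, 1) → (3, 0, 2) → (3, 0, 3))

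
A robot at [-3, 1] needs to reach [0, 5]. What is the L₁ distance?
7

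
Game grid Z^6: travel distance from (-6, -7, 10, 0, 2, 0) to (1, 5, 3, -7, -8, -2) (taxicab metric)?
45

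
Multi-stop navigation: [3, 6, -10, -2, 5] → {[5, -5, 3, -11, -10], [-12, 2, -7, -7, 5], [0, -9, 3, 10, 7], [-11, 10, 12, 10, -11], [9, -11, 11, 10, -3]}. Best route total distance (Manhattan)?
206
(one optimal route: (3, 6, -10, -2, 5) → (-12, 2, -7, -7, 5) → (5, -5, 3, -11, -10) → (0, -9, 3, 10, 7) → (9, -11, 11, 10, -3) → (-11, 10, 12, 10, -11))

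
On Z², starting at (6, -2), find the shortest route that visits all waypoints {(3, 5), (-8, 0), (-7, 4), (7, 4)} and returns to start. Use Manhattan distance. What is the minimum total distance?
44
(one optimal route: (6, -2) → (-8, 0) → (-7, 4) → (3, 5) → (7, 4) → (6, -2))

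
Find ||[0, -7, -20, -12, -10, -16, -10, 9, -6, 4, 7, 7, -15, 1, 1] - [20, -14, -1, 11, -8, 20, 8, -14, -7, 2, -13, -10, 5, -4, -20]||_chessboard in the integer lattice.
36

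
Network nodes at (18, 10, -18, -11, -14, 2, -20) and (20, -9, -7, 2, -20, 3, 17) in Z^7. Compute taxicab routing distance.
89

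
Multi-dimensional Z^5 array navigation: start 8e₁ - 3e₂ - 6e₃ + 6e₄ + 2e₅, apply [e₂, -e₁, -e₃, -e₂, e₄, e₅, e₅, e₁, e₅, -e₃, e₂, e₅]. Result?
(8, -2, -8, 7, 6)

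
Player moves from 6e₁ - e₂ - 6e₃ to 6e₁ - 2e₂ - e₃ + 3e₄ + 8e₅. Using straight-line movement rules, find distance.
9.94987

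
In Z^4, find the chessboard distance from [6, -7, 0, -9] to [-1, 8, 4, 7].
16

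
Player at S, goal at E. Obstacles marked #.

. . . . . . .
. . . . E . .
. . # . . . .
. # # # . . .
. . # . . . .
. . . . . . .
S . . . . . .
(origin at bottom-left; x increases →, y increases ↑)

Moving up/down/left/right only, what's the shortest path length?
9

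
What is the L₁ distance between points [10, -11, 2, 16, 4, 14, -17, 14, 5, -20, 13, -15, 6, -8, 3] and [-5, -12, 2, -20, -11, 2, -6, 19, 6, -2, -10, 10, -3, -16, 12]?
188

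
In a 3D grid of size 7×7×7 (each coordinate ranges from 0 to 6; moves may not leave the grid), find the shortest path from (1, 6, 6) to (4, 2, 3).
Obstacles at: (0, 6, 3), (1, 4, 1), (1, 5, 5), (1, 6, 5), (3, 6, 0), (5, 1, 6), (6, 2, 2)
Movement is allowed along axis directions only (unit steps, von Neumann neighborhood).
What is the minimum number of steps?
10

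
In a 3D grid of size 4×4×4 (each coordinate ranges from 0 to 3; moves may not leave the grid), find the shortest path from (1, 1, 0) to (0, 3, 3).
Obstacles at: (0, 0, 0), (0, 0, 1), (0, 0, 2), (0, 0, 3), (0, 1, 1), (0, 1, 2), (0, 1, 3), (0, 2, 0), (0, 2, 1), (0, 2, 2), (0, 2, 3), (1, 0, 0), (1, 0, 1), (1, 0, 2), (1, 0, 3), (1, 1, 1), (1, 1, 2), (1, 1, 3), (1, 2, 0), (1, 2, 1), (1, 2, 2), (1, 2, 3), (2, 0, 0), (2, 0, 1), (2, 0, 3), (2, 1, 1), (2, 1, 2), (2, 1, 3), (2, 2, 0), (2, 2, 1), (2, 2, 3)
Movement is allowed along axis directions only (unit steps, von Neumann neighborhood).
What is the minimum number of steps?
10
(one shortest path: (1, 1, 0) → (2, 1, 0) → (3, 1, 0) → (3, 2, 0) → (3, 3, 0) → (2, 3, 0) → (1, 3, 0) → (0, 3, 0) → (0, 3, 1) → (0, 3, 2) → (0, 3, 3))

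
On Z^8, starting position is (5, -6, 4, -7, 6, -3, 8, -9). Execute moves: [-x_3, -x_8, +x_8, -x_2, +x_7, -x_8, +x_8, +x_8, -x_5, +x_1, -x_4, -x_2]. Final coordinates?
(6, -8, 3, -8, 5, -3, 9, -8)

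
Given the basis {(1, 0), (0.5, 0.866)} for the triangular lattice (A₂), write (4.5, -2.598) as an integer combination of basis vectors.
6b₁ - 3b₂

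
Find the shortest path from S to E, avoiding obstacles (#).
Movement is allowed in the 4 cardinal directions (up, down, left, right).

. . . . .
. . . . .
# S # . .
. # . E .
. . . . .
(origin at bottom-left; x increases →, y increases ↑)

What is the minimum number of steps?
5
(one shortest path: (1, 2) → (1, 3) → (2, 3) → (3, 3) → (3, 2) → (3, 1))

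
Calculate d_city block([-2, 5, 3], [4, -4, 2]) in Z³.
16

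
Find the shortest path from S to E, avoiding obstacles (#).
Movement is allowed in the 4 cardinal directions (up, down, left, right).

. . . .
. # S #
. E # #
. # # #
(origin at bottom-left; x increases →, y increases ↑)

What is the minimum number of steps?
6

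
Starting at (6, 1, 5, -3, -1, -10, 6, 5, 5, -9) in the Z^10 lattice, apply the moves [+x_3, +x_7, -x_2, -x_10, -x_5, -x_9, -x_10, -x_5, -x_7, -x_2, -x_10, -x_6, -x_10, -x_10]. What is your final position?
(6, -1, 6, -3, -3, -11, 6, 5, 4, -14)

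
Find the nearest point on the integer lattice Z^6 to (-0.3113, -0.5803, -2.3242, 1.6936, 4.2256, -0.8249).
(0, -1, -2, 2, 4, -1)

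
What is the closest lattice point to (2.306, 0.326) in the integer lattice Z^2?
(2, 0)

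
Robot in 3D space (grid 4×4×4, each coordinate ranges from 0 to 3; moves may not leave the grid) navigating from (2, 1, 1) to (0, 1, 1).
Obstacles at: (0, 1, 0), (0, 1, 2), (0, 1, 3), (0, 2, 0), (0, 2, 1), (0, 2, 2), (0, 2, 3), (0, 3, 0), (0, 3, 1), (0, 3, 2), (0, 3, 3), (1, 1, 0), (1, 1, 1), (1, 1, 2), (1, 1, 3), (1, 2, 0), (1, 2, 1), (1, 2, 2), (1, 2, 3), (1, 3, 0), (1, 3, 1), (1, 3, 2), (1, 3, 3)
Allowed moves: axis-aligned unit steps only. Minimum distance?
4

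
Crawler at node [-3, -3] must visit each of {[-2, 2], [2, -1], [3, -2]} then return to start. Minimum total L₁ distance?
22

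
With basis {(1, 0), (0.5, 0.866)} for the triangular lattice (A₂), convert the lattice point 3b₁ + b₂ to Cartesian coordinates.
(3.5, 0.866)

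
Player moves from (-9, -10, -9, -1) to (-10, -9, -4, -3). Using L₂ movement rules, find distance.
5.56776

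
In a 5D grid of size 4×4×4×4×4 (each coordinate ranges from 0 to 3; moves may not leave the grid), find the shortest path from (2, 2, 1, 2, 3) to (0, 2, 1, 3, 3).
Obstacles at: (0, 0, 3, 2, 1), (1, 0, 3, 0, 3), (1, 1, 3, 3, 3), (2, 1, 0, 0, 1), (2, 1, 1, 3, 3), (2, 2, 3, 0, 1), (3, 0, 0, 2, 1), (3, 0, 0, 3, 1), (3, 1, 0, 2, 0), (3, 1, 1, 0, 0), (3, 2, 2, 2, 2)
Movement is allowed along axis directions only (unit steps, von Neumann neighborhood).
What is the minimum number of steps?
3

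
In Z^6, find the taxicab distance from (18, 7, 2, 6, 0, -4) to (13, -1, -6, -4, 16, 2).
53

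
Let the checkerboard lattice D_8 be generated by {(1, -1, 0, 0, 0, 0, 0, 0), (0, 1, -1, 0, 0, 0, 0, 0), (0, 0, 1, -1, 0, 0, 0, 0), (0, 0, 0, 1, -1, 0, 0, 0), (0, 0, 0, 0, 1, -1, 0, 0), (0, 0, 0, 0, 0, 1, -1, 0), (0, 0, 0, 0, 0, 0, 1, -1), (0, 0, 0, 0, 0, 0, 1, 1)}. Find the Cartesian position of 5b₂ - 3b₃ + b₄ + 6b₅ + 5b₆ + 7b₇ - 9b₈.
(0, 5, -8, 4, 5, -1, -7, -16)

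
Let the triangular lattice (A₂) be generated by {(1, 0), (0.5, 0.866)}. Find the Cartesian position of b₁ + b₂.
(1.5, 0.866)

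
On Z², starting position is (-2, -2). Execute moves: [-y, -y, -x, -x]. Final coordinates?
(-4, -4)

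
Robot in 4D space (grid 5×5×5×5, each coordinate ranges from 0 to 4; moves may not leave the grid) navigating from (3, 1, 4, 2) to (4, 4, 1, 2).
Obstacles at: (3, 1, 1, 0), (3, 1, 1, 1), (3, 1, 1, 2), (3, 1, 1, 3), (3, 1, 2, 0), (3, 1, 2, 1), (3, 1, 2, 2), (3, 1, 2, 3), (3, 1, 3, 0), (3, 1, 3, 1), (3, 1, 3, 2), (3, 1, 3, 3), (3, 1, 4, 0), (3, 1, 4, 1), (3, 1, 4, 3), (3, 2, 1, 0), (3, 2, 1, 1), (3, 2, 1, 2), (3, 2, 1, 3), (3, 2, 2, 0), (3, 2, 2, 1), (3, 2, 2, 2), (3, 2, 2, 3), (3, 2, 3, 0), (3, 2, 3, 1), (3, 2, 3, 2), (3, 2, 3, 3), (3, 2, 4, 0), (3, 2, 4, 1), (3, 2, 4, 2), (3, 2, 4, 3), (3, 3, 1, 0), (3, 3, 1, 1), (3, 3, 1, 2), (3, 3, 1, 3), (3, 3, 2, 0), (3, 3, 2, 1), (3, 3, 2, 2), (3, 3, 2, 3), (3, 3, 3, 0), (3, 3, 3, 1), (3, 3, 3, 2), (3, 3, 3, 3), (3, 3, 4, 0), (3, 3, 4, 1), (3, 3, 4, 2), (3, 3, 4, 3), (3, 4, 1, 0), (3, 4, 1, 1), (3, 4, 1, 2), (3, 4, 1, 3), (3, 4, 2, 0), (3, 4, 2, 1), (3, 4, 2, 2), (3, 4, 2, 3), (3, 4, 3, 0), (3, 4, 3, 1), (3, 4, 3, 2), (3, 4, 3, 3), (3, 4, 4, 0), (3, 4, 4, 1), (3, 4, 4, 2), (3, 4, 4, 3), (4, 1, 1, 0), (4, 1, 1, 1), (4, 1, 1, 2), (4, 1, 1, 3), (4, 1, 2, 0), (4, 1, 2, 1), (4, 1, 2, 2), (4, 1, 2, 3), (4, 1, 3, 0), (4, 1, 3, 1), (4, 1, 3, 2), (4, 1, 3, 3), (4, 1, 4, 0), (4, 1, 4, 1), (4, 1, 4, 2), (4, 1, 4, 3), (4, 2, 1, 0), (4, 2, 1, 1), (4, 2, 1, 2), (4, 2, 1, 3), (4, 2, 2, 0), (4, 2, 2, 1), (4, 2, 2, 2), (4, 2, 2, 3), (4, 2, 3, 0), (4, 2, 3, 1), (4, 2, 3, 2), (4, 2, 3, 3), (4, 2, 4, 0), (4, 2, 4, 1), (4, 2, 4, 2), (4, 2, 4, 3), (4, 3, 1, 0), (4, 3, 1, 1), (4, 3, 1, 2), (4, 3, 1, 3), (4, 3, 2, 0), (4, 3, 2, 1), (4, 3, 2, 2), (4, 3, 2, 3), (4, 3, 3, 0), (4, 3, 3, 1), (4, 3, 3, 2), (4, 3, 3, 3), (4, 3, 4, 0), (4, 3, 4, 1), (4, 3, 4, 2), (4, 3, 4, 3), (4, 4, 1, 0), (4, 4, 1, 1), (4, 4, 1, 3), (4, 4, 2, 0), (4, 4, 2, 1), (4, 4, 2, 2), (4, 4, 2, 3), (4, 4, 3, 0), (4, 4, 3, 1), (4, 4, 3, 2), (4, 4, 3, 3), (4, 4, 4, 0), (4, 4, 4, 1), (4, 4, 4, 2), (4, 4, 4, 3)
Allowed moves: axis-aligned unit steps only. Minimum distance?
11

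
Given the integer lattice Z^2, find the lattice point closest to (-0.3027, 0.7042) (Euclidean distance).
(0, 1)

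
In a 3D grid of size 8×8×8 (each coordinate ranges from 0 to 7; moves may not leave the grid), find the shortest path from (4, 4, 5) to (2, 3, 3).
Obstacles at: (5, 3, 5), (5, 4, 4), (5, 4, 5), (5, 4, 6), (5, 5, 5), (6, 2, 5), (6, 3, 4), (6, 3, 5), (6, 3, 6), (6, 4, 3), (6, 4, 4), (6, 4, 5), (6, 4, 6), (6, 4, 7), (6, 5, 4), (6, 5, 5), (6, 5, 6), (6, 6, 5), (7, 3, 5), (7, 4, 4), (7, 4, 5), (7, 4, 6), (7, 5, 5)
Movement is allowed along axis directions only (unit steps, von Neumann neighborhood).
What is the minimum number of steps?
5
(one shortest path: (4, 4, 5) → (3, 4, 5) → (2, 4, 5) → (2, 3, 5) → (2, 3, 4) → (2, 3, 3))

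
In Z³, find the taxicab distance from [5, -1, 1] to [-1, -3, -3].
12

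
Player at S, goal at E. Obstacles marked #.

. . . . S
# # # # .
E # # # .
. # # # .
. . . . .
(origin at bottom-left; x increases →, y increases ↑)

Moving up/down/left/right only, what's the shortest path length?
10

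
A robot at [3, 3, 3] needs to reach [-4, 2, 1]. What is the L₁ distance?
10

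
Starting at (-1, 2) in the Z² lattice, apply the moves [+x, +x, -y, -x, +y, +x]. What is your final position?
(1, 2)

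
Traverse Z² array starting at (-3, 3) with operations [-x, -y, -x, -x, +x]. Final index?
(-5, 2)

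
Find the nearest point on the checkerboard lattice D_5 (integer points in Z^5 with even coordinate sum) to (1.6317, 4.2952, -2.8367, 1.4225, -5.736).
(2, 4, -3, 1, -6)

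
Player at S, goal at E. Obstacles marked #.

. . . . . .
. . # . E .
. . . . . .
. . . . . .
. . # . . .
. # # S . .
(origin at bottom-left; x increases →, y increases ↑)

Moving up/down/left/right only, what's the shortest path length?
5
(one shortest path: (3, 0) → (4, 0) → (4, 1) → (4, 2) → (4, 3) → (4, 4))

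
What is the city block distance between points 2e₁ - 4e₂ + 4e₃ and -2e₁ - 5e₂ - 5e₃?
14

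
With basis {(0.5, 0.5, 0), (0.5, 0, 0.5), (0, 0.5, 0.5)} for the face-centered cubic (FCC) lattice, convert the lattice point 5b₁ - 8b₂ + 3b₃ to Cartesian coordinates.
(-1.5, 4, -2.5)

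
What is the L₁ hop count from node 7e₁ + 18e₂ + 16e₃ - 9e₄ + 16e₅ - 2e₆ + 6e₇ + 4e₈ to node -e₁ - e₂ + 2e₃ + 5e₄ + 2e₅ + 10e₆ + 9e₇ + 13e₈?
93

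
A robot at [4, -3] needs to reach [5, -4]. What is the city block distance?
2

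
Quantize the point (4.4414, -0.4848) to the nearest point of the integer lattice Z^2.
(4, 0)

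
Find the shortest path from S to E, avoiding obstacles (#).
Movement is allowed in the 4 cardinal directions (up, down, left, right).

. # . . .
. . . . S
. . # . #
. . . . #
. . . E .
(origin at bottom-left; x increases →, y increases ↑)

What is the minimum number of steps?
4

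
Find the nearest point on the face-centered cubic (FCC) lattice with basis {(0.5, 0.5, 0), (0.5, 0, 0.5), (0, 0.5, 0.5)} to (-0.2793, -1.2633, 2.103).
(-0.5, -1.5, 2)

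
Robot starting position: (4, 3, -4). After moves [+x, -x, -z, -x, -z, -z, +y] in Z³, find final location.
(3, 4, -7)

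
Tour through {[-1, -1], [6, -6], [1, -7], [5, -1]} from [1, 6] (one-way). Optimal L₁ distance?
27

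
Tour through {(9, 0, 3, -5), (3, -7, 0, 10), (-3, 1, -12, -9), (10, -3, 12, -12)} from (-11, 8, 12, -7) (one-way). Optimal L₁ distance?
133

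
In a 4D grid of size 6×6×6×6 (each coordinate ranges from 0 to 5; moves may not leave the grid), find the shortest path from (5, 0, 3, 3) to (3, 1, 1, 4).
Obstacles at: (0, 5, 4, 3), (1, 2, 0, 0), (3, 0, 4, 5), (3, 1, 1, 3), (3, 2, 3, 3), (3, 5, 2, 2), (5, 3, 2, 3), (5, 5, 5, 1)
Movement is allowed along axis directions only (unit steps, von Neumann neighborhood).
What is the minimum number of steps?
6
(one shortest path: (5, 0, 3, 3) → (4, 0, 3, 3) → (3, 0, 3, 3) → (3, 1, 3, 3) → (3, 1, 2, 3) → (3, 1, 2, 4) → (3, 1, 1, 4))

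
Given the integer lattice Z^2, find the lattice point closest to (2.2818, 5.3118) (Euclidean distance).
(2, 5)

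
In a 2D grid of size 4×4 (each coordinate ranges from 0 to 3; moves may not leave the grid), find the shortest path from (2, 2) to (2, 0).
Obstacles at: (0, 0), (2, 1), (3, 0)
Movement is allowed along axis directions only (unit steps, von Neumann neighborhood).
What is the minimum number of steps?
4
(one shortest path: (2, 2) → (1, 2) → (1, 1) → (1, 0) → (2, 0))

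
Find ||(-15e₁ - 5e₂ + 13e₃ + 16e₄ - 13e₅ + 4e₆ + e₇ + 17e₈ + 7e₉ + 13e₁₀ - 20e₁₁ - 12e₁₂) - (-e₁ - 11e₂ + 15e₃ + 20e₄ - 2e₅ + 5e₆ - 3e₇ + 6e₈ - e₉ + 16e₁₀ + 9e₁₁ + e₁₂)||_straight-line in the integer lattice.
39.9249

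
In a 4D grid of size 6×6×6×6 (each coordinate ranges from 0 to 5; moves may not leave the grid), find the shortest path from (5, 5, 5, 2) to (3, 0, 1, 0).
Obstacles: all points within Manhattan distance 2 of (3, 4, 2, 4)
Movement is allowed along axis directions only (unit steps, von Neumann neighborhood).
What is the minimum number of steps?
13
(one shortest path: (5, 5, 5, 2) → (4, 5, 5, 2) → (3, 5, 5, 2) → (3, 4, 5, 2) → (3, 3, 5, 2) → (3, 2, 5, 2) → (3, 1, 5, 2) → (3, 0, 5, 2) → (3, 0, 4, 2) → (3, 0, 3, 2) → (3, 0, 2, 2) → (3, 0, 1, 2) → (3, 0, 1, 1) → (3, 0, 1, 0))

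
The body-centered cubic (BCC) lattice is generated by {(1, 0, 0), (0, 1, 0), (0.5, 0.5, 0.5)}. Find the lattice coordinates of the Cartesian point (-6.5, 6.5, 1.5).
-8b₁ + 5b₂ + 3b₃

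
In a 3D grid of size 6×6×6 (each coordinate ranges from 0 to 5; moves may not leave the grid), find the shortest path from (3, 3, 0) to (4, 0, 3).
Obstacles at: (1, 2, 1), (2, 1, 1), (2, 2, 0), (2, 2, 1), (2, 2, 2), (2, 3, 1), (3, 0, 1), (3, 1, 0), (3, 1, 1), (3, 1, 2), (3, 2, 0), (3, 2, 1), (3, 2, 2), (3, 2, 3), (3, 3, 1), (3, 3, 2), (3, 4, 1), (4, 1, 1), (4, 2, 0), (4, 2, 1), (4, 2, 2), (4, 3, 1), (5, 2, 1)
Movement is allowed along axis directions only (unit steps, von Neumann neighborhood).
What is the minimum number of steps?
9
(one shortest path: (3, 3, 0) → (4, 3, 0) → (5, 3, 0) → (5, 2, 0) → (5, 1, 0) → (4, 1, 0) → (4, 0, 0) → (4, 0, 1) → (4, 0, 2) → (4, 0, 3))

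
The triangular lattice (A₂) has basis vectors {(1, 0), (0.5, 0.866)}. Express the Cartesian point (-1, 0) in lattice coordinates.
-b₁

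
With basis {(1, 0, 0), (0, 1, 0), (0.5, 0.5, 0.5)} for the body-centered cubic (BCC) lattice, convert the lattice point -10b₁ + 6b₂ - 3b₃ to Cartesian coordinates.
(-11.5, 4.5, -1.5)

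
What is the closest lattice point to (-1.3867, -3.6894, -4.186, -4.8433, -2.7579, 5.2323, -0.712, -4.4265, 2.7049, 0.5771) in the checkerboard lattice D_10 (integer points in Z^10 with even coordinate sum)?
(-1, -4, -4, -5, -3, 5, -1, -5, 3, 1)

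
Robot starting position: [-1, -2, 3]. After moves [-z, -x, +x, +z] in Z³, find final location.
(-1, -2, 3)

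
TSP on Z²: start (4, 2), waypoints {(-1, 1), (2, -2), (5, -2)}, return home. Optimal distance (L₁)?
20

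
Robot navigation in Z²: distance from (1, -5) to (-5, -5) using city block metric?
6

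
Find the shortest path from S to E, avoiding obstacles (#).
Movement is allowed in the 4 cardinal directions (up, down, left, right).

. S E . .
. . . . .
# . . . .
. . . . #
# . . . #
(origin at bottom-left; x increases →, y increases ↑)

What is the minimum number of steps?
1
(one shortest path: (1, 4) → (2, 4))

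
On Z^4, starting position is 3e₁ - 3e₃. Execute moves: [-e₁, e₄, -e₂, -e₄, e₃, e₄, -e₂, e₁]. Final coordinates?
(3, -2, -2, 1)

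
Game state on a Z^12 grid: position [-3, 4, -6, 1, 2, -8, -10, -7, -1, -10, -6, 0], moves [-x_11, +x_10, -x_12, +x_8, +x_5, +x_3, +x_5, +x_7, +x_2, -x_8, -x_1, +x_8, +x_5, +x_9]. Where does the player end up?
(-4, 5, -5, 1, 5, -8, -9, -6, 0, -9, -7, -1)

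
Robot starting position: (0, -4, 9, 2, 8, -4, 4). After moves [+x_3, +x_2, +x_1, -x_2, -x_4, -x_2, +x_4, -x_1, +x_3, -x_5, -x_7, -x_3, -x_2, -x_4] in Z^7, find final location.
(0, -6, 10, 1, 7, -4, 3)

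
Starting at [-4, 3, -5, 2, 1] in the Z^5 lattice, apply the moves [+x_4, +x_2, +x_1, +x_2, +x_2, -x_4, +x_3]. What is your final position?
(-3, 6, -4, 2, 1)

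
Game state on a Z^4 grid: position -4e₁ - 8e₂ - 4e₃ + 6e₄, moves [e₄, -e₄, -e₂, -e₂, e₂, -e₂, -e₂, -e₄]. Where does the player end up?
(-4, -11, -4, 5)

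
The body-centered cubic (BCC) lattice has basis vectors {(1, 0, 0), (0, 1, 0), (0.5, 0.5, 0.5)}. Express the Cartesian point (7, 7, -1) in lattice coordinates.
8b₁ + 8b₂ - 2b₃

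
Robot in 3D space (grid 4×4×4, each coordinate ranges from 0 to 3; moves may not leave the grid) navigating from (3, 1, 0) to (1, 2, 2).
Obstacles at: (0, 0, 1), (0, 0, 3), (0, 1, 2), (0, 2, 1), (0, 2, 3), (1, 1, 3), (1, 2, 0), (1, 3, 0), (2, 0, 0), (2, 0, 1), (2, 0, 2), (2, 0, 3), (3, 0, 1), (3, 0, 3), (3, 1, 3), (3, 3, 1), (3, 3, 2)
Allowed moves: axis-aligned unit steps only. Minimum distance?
5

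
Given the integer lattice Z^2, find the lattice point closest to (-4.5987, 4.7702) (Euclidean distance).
(-5, 5)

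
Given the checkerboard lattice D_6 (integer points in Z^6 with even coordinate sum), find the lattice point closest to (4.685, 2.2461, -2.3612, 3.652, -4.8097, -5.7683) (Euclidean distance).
(5, 2, -2, 4, -5, -6)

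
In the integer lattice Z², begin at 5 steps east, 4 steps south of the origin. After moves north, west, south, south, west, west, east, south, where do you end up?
(3, -6)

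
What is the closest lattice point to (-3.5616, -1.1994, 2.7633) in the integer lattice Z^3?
(-4, -1, 3)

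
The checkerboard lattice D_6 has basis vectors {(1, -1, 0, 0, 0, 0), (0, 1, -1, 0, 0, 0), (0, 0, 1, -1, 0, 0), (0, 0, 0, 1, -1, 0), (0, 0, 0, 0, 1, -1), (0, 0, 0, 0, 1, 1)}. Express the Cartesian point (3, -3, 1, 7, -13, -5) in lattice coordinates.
3b₁ + b₃ + 8b₄ - 5b₆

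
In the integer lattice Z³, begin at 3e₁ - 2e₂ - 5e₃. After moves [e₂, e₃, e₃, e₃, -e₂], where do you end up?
(3, -2, -2)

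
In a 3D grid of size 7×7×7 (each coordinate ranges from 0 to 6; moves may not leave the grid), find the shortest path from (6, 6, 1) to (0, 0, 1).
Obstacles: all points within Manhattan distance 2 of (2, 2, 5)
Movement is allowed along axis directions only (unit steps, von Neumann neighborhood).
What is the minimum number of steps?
12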